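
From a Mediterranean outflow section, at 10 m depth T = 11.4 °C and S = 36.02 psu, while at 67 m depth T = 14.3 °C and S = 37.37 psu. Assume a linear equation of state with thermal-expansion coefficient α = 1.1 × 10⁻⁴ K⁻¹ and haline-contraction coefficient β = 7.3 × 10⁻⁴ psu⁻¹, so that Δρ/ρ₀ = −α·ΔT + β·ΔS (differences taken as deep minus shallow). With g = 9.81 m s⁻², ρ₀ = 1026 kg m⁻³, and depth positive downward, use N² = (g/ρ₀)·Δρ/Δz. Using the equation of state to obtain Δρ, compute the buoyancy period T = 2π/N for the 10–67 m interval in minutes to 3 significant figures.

9.78 min

ΔT = +2.9 K, ΔS = +1.35 psu (deep − shallow).
Δρ/ρ₀ = −αΔT + βΔS = -3.19 × 10⁻⁴ + 9.855 × 10⁻⁴ = 6.665 × 10⁻⁴, so Δρ ≈ 0.6838 kg m⁻³.
N² = (g/ρ₀)·Δρ/Δz = g·(Δρ/ρ₀)/Δz = 9.81 × 6.665 × 10⁻⁴ / 57 = 1.1471 × 10⁻⁴ s⁻².
N = √(1.1471 × 10⁻⁴) = 0.010710 rad s⁻¹ → T = 2π/N = 586.67 s = 9.7778 min ≈ 9.78 min.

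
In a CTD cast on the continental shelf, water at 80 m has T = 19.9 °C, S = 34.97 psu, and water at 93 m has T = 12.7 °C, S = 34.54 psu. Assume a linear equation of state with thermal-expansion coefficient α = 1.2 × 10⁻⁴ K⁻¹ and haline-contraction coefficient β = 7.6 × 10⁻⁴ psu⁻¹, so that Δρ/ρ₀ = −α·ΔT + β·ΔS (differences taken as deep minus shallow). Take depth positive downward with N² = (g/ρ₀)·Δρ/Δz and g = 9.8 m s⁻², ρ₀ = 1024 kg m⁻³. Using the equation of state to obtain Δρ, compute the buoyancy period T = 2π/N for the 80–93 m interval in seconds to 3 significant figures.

ΔT = -7.2 K, ΔS = -0.43 psu (deep − shallow).
Δρ/ρ₀ = −αΔT + βΔS = 8.64 × 10⁻⁴ − 3.268 × 10⁻⁴ = 5.372 × 10⁻⁴, so Δρ ≈ 0.5501 kg m⁻³.
N² = (g/ρ₀)·Δρ/Δz = g·(Δρ/ρ₀)/Δz = 9.8 × 5.372 × 10⁻⁴ / 13 = 4.0497 × 10⁻⁴ s⁻².
N = √(4.0497 × 10⁻⁴) = 0.020124 rad s⁻¹ → T = 2π/N = 312.22 s ≈ 312 s.

312 s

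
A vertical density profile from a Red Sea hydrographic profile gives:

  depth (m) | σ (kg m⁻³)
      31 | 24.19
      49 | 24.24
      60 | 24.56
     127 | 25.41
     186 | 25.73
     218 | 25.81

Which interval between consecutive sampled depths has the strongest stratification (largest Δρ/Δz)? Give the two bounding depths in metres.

49–60 m

Compute the density gradient over each adjacent pair:
  31–49 m: Δρ/Δz = 0.05/18 = 2.8 × 10⁻³ kg m⁻⁴
  49–60 m: Δρ/Δz = 0.32/11 = 0.029 kg m⁻⁴
  60–127 m: Δρ/Δz = 0.85/67 = 0.013 kg m⁻⁴
  127–186 m: Δρ/Δz = 0.32/59 = 5.4 × 10⁻³ kg m⁻⁴
  186–218 m: Δρ/Δz = 0.08/32 = 2.5 × 10⁻³ kg m⁻⁴
The largest gradient is in the 49–60 m interval — the pycnocline.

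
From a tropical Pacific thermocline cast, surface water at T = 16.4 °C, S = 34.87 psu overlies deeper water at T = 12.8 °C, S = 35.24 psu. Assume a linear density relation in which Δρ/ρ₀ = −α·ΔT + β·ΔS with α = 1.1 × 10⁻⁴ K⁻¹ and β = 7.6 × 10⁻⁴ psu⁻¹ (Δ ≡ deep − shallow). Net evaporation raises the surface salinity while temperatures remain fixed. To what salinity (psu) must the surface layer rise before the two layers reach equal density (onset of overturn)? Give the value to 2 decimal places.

35.76 psu

Neutral buoyancy requires −α(T_deep − T_surf) + β(S_deep − S_surf′) = 0.
S_surf′ = S_deep − (α/β)·ΔT = 35.24 − (1.1 × 10⁻⁴/7.6 × 10⁻⁴)·(-3.6) = 35.7611 psu.
Increase required: 35.7611 − 34.87 = 0.8911 psu.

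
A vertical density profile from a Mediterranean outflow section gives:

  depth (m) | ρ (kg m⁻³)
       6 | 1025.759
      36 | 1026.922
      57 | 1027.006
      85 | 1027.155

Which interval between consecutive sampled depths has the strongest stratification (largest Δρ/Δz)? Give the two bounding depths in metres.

Compute the density gradient over each adjacent pair:
  6–36 m: Δρ/Δz = 1.163/30 = 0.039 kg m⁻⁴
  36–57 m: Δρ/Δz = 0.084/21 = 4.0 × 10⁻³ kg m⁻⁴
  57–85 m: Δρ/Δz = 0.149/28 = 5.3 × 10⁻³ kg m⁻⁴
The largest gradient is in the 6–36 m interval — the pycnocline.

6–36 m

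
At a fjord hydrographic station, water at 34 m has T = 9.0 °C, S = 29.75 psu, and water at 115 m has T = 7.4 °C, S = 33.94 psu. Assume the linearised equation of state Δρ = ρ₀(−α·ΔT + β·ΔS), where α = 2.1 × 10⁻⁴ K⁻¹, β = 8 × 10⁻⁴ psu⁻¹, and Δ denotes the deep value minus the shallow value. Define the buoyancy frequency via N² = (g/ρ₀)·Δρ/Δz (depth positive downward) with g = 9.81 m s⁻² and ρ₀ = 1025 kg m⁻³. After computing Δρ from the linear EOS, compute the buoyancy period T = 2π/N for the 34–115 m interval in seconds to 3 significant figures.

297 s

ΔT = -1.6 K, ΔS = +4.19 psu (deep − shallow).
Δρ/ρ₀ = −αΔT + βΔS = 3.36 × 10⁻⁴ + 3.352 × 10⁻³ = 3.688 × 10⁻³, so Δρ ≈ 3.780 kg m⁻³.
N² = (g/ρ₀)·Δρ/Δz = g·(Δρ/ρ₀)/Δz = 9.81 × 3.688 × 10⁻³ / 81 = 4.4666 × 10⁻⁴ s⁻².
N = √(4.4666 × 10⁻⁴) = 0.021134 rad s⁻¹ → T = 2π/N = 297.30 s ≈ 297 s.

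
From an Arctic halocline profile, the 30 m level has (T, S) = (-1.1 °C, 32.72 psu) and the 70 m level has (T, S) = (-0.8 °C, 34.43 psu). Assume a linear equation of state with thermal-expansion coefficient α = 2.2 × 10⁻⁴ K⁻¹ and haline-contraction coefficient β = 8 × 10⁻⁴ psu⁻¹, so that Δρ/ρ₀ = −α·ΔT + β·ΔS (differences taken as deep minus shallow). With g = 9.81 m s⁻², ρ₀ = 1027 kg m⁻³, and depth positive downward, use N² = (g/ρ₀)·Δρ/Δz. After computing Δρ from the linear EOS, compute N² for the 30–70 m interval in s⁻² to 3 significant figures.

3.19 × 10⁻⁴ s⁻²

ΔT = +0.3 K, ΔS = +1.71 psu (deep − shallow).
Δρ/ρ₀ = −αΔT + βΔS = -6.60 × 10⁻⁵ + 1.368 × 10⁻³ = 1.302 × 10⁻³, so Δρ ≈ 1.337 kg m⁻³.
N² = (g/ρ₀)·Δρ/Δz = g·(Δρ/ρ₀)/Δz = 9.81 × 1.302 × 10⁻³ / 40 = 3.1932 × 10⁻⁴ s⁻² ≈ 3.19 × 10⁻⁴ s⁻².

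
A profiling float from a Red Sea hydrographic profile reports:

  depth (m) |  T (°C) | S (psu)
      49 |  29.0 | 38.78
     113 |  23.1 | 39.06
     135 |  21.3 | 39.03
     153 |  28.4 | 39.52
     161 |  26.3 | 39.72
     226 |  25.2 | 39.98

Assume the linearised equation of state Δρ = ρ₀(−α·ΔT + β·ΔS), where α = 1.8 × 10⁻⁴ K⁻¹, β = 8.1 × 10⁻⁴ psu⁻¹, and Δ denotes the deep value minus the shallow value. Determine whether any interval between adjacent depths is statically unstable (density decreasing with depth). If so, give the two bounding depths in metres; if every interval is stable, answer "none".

Evaluate Δρ/ρ₀ = −αΔT + βΔS across each adjacent pair:
  49–113 m: −αΔT+βΔS = −(1.8 × 10⁻⁴)(-5.9)+(8.1 × 10⁻⁴)(+0.28) = 1.3 × 10⁻³ → stable
  113–135 m: −αΔT+βΔS = −(1.8 × 10⁻⁴)(-1.8)+(8.1 × 10⁻⁴)(-0.03) = 3.0 × 10⁻⁴ → stable
  135–153 m: −αΔT+βΔS = −(1.8 × 10⁻⁴)(+7.1)+(8.1 × 10⁻⁴)(+0.49) = -8.8 × 10⁻⁴ → UNSTABLE
  153–161 m: −αΔT+βΔS = −(1.8 × 10⁻⁴)(-2.1)+(8.1 × 10⁻⁴)(+0.20) = 5.4 × 10⁻⁴ → stable
  161–226 m: −αΔT+βΔS = −(1.8 × 10⁻⁴)(-1.1)+(8.1 × 10⁻⁴)(+0.26) = 4.1 × 10⁻⁴ → stable
The 135–153 m interval has Δρ < 0: lighter water underlies denser water.

135–153 m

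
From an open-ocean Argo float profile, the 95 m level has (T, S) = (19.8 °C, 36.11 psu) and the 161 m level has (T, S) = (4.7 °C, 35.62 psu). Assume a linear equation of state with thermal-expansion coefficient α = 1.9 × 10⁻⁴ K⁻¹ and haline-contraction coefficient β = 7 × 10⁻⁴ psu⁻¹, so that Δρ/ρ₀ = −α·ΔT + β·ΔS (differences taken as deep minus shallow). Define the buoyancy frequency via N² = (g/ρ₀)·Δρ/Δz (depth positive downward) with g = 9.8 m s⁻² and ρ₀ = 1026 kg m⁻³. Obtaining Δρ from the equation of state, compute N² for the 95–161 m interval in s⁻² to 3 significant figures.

3.75 × 10⁻⁴ s⁻²

ΔT = -15.1 K, ΔS = -0.49 psu (deep − shallow).
Δρ/ρ₀ = −αΔT + βΔS = 2.869 × 10⁻³ − 3.43 × 10⁻⁴ = 2.526 × 10⁻³, so Δρ ≈ 2.592 kg m⁻³.
N² = (g/ρ₀)·Δρ/Δz = g·(Δρ/ρ₀)/Δz = 9.8 × 2.526 × 10⁻³ / 66 = 3.7507 × 10⁻⁴ s⁻² ≈ 3.75 × 10⁻⁴ s⁻².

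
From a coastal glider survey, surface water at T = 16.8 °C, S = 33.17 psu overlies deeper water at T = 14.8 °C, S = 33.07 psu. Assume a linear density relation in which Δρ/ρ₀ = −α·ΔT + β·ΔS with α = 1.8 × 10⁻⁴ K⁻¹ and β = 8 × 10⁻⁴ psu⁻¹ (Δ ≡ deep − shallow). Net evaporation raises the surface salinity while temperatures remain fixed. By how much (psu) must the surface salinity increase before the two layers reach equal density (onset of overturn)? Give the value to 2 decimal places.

0.35 psu

Neutral buoyancy requires −α(T_deep − T_surf) + β(S_deep − S_surf′) = 0.
S_surf′ = S_deep − (α/β)·ΔT = 33.07 − (1.8 × 10⁻⁴/8 × 10⁻⁴)·(-2.0) = 33.5200 psu.
Increase required: 33.5200 − 33.17 = 0.3500 psu.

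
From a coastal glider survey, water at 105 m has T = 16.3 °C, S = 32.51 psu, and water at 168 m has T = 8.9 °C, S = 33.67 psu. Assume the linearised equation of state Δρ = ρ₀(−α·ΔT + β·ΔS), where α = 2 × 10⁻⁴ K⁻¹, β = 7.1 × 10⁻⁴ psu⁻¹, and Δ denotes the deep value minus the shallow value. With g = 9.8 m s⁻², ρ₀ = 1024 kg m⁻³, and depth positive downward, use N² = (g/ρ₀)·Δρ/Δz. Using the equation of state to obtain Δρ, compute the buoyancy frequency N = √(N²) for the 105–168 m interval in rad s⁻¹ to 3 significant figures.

0.0189 rad s⁻¹

ΔT = -7.4 K, ΔS = +1.16 psu (deep − shallow).
Δρ/ρ₀ = −αΔT + βΔS = 1.48 × 10⁻³ + 8.236 × 10⁻⁴ = 2.3036 × 10⁻³, so Δρ ≈ 2.359 kg m⁻³.
N² = (g/ρ₀)·Δρ/Δz = g·(Δρ/ρ₀)/Δz = 9.8 × 2.3036 × 10⁻³ / 63 = 3.5834 × 10⁻⁴ s⁻².
N = √(3.5834 × 10⁻⁴) = 0.018930 rad s⁻¹ ≈ 0.0189 rad s⁻¹.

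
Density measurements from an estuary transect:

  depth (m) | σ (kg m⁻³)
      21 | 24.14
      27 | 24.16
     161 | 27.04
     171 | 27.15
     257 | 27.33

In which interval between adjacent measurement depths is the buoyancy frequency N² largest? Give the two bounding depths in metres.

27–161 m

Compute the density gradient over each adjacent pair:
  21–27 m: Δρ/Δz = 0.02/6 = 3.3 × 10⁻³ kg m⁻⁴
  27–161 m: Δρ/Δz = 2.88/134 = 0.021 kg m⁻⁴
  161–171 m: Δρ/Δz = 0.11/10 = 0.011 kg m⁻⁴
  171–257 m: Δρ/Δz = 0.18/86 = 2.1 × 10⁻³ kg m⁻⁴
The largest gradient is in the 27–161 m interval — the pycnocline.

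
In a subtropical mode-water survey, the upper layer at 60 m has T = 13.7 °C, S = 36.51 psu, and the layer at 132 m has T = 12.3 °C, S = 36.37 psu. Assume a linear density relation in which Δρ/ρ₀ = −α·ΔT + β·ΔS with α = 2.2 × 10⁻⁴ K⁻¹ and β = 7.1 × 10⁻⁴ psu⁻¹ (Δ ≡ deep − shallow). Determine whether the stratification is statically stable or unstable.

stable

ΔT = 12.3 − 13.7 = -1.4 K and ΔS = 36.37 − 36.51 = -0.14 psu (deep − shallow).
−αΔT = 3.08 × 10⁻⁴; βΔS = -9.94 × 10⁻⁵; sum Δρ/ρ₀ = 2.086 × 10⁻⁴.
Δρ/ρ₀ > 0, so Δρ > 0: deeper water is denser → statically stable.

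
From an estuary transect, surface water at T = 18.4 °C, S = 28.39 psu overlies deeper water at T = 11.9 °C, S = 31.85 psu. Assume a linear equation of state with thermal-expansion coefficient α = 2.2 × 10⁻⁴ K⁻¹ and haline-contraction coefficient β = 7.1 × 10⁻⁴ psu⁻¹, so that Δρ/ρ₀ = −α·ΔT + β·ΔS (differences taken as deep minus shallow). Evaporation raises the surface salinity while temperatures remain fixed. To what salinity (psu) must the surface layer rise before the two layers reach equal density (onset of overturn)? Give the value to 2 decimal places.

33.86 psu

Neutral buoyancy requires −α(T_deep − T_surf) + β(S_deep − S_surf′) = 0.
S_surf′ = S_deep − (α/β)·ΔT = 31.85 − (2.2 × 10⁻⁴/7.1 × 10⁻⁴)·(-6.5) = 33.8641 psu.
Increase required: 33.8641 − 28.39 = 5.4741 psu.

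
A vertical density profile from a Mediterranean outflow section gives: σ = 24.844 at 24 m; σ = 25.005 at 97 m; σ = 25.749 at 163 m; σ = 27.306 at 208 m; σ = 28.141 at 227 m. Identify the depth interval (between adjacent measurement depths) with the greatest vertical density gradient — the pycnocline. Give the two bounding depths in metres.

Compute the density gradient over each adjacent pair:
  24–97 m: Δρ/Δz = 0.161/73 = 2.2 × 10⁻³ kg m⁻⁴
  97–163 m: Δρ/Δz = 0.744/66 = 0.011 kg m⁻⁴
  163–208 m: Δρ/Δz = 1.557/45 = 0.035 kg m⁻⁴
  208–227 m: Δρ/Δz = 0.835/19 = 0.044 kg m⁻⁴
The largest gradient is in the 208–227 m interval — the pycnocline.

208–227 m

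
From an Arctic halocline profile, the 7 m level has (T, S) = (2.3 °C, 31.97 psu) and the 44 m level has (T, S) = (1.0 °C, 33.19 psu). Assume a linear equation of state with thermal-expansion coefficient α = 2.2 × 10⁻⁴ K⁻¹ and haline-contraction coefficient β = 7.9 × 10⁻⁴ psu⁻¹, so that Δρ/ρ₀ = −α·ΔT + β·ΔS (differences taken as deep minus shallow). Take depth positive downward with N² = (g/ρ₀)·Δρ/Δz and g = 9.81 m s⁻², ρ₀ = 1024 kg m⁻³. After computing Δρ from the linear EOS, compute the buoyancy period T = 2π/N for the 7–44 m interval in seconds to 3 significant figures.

ΔT = -1.3 K, ΔS = +1.22 psu (deep − shallow).
Δρ/ρ₀ = −αΔT + βΔS = 2.86 × 10⁻⁴ + 9.638 × 10⁻⁴ = 1.2498 × 10⁻³, so Δρ ≈ 1.280 kg m⁻³.
N² = (g/ρ₀)·Δρ/Δz = g·(Δρ/ρ₀)/Δz = 9.81 × 1.2498 × 10⁻³ / 37 = 3.3137 × 10⁻⁴ s⁻².
N = √(3.3137 × 10⁻⁴) = 0.018204 rad s⁻¹ → T = 2π/N = 345.15 s ≈ 345 s.

345 s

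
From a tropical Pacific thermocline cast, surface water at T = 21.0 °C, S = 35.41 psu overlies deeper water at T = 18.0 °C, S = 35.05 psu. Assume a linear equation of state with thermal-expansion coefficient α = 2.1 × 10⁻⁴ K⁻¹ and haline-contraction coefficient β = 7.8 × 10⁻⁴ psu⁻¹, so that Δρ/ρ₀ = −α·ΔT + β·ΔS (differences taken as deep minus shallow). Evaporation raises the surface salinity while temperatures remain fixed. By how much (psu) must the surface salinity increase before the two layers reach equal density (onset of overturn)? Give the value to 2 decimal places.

Neutral buoyancy requires −α(T_deep − T_surf) + β(S_deep − S_surf′) = 0.
S_surf′ = S_deep − (α/β)·ΔT = 35.05 − (2.1 × 10⁻⁴/7.8 × 10⁻⁴)·(-3.0) = 35.8577 psu.
Increase required: 35.8577 − 35.41 = 0.4477 psu.

0.45 psu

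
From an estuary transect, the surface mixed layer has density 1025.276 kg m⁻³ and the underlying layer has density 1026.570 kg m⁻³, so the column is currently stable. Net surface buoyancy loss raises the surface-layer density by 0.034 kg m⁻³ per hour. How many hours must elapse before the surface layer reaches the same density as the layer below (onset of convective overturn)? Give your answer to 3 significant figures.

Density deficit of the surface layer: 1026.570 − 1025.276 = 1.294 kg m⁻³.
Required change = 1.294 / 0.034 = 38.1 hours.

38.1 hours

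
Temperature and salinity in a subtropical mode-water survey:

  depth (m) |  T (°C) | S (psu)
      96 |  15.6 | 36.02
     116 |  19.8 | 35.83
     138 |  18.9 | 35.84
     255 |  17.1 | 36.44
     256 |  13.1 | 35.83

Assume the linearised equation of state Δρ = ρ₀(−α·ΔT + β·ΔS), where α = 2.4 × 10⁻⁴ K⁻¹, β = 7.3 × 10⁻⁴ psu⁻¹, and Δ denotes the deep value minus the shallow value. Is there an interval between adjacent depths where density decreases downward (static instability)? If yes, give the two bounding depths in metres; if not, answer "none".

96–116 m

Evaluate Δρ/ρ₀ = −αΔT + βΔS across each adjacent pair:
  96–116 m: −αΔT+βΔS = −(2.4 × 10⁻⁴)(+4.2)+(7.3 × 10⁻⁴)(-0.19) = -1.1 × 10⁻³ → UNSTABLE
  116–138 m: −αΔT+βΔS = −(2.4 × 10⁻⁴)(-0.9)+(7.3 × 10⁻⁴)(+0.01) = 2.2 × 10⁻⁴ → stable
  138–255 m: −αΔT+βΔS = −(2.4 × 10⁻⁴)(-1.8)+(7.3 × 10⁻⁴)(+0.60) = 8.7 × 10⁻⁴ → stable
  255–256 m: −αΔT+βΔS = −(2.4 × 10⁻⁴)(-4.0)+(7.3 × 10⁻⁴)(-0.61) = 5.1 × 10⁻⁴ → stable
The 96–116 m interval has Δρ < 0: lighter water underlies denser water.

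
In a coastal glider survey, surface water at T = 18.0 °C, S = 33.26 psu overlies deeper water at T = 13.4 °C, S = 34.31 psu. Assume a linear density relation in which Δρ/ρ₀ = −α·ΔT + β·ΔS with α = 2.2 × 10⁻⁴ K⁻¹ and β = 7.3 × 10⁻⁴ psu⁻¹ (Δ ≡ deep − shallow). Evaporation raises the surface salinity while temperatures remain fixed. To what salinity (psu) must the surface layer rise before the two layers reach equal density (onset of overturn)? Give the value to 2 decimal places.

35.70 psu

Neutral buoyancy requires −α(T_deep − T_surf) + β(S_deep − S_surf′) = 0.
S_surf′ = S_deep − (α/β)·ΔT = 34.31 − (2.2 × 10⁻⁴/7.3 × 10⁻⁴)·(-4.6) = 35.6963 psu.
Increase required: 35.6963 − 33.26 = 2.4363 psu.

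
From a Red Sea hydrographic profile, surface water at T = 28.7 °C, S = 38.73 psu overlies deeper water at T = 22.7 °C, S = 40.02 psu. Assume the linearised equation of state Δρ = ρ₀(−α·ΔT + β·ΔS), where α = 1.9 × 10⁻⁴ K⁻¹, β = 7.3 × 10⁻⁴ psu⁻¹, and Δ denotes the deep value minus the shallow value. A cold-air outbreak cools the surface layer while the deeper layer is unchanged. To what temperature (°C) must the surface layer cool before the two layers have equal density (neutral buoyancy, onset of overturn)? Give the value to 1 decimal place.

Neutral buoyancy requires Δρ = 0, i.e. −α(T_deep − T_surf′) + β(S_deep − S_surf) = 0.
T_surf′ = T_deep − (β/α)·ΔS = 22.7 − (7.3 × 10⁻⁴/1.9 × 10⁻⁴)·(+1.29) = 17.744 °C.
Cooling required: 28.7 − (17.744) = 10.956 °C.

17.7 °C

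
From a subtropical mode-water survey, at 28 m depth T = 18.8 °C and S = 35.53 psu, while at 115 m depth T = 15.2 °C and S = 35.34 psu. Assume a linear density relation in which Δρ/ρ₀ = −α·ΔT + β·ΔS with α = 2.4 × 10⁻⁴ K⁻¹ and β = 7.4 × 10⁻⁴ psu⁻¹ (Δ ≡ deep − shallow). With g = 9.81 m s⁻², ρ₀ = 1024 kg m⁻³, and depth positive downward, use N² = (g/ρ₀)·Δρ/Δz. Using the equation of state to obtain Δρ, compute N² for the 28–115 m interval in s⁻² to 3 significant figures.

ΔT = -3.6 K, ΔS = -0.19 psu (deep − shallow).
Δρ/ρ₀ = −αΔT + βΔS = 8.64 × 10⁻⁴ − 1.406 × 10⁻⁴ = 7.234 × 10⁻⁴, so Δρ ≈ 0.7408 kg m⁻³.
N² = (g/ρ₀)·Δρ/Δz = g·(Δρ/ρ₀)/Δz = 9.81 × 7.234 × 10⁻⁴ / 87 = 8.1570 × 10⁻⁵ s⁻² ≈ 8.16 × 10⁻⁵ s⁻².

8.16 × 10⁻⁵ s⁻²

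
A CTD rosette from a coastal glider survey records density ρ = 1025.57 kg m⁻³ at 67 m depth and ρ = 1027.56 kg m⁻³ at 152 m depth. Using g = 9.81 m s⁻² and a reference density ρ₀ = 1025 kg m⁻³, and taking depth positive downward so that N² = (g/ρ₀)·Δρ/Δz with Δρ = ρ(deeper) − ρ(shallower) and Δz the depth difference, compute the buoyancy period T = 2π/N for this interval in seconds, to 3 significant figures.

Δρ = 1027.56 − 1025.57 = 1.99 kg m⁻³ over Δz = 152 − 67 = 85 m.
N² = (9.81/1025) × (1.99/85) = 2.2407 × 10⁻⁴ s⁻².
N = √(2.2407 × 10⁻⁴) = 0.014969 rad s⁻¹, so T = 2π/N = 419.75 s ≈ 420 s.

420 s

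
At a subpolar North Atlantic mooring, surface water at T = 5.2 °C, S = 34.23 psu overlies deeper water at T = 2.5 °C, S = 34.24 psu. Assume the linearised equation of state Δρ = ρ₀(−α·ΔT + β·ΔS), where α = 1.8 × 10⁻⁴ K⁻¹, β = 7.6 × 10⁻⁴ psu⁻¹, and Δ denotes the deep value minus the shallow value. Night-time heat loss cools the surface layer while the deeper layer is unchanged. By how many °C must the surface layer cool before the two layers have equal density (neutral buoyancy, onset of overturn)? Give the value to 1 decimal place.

Neutral buoyancy requires Δρ = 0, i.e. −α(T_deep − T_surf′) + β(S_deep − S_surf) = 0.
T_surf′ = T_deep − (β/α)·ΔS = 2.5 − (7.6 × 10⁻⁴/1.8 × 10⁻⁴)·(+0.01) = 2.458 °C.
Cooling required: 5.2 − (2.458) = 2.742 °C.

2.7 °C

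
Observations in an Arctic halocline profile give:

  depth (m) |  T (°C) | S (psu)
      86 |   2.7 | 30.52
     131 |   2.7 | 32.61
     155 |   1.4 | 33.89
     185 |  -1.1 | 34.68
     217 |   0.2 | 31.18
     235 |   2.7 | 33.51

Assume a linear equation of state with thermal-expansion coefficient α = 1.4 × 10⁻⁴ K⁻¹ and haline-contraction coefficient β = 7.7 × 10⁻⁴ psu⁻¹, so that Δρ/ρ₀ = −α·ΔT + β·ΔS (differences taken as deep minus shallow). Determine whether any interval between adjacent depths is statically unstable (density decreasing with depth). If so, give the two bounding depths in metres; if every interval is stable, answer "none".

Evaluate Δρ/ρ₀ = −αΔT + βΔS across each adjacent pair:
  86–131 m: −αΔT+βΔS = −(1.4 × 10⁻⁴)(+0.0)+(7.7 × 10⁻⁴)(+2.09) = 1.6 × 10⁻³ → stable
  131–155 m: −αΔT+βΔS = −(1.4 × 10⁻⁴)(-1.3)+(7.7 × 10⁻⁴)(+1.28) = 1.2 × 10⁻³ → stable
  155–185 m: −αΔT+βΔS = −(1.4 × 10⁻⁴)(-2.5)+(7.7 × 10⁻⁴)(+0.79) = 9.6 × 10⁻⁴ → stable
  185–217 m: −αΔT+βΔS = −(1.4 × 10⁻⁴)(+1.3)+(7.7 × 10⁻⁴)(-3.50) = -2.9 × 10⁻³ → UNSTABLE
  217–235 m: −αΔT+βΔS = −(1.4 × 10⁻⁴)(+2.5)+(7.7 × 10⁻⁴)(+2.33) = 1.4 × 10⁻³ → stable
The 185–217 m interval has Δρ < 0: lighter water underlies denser water.

185–217 m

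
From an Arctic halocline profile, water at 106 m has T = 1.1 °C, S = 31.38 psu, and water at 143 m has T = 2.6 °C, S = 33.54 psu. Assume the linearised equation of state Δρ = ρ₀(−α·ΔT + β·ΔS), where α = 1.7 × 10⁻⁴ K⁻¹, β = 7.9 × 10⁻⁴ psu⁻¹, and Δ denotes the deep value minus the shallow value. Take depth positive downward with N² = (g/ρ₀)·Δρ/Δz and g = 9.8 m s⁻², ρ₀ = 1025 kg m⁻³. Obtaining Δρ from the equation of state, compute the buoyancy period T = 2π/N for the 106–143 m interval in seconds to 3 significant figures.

320 s

ΔT = +1.5 K, ΔS = +2.16 psu (deep − shallow).
Δρ/ρ₀ = −αΔT + βΔS = -2.55 × 10⁻⁴ + 1.7064 × 10⁻³ = 1.4514 × 10⁻³, so Δρ ≈ 1.488 kg m⁻³.
N² = (g/ρ₀)·Δρ/Δz = g·(Δρ/ρ₀)/Δz = 9.8 × 1.4514 × 10⁻³ / 37 = 3.8442 × 10⁻⁴ s⁻².
N = √(3.8442 × 10⁻⁴) = 0.019607 rad s⁻¹ → T = 2π/N = 320.46 s ≈ 320 s.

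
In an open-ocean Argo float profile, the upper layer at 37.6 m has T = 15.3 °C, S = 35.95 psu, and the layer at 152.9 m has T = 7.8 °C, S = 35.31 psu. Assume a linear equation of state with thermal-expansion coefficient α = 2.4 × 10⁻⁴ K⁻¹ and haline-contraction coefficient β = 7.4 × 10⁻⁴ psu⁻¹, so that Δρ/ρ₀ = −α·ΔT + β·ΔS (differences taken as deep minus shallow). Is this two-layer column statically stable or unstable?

ΔT = 7.8 − 15.3 = -7.5 K and ΔS = 35.31 − 35.95 = -0.64 psu (deep − shallow).
−αΔT = 1.80 × 10⁻³; βΔS = -4.736 × 10⁻⁴; sum Δρ/ρ₀ = 1.3264 × 10⁻³.
Δρ/ρ₀ > 0, so Δρ > 0: deeper water is denser → statically stable.

stable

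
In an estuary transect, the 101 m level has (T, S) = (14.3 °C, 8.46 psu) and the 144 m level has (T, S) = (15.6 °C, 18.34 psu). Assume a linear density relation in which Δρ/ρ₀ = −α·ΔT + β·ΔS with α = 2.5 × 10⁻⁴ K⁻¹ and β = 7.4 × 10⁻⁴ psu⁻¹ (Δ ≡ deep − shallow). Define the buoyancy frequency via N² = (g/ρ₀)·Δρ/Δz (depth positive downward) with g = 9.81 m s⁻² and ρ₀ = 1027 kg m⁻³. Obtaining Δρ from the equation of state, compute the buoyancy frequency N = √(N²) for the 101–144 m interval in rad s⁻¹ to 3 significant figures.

0.0399 rad s⁻¹

ΔT = +1.3 K, ΔS = +9.88 psu (deep − shallow).
Δρ/ρ₀ = −αΔT + βΔS = -3.25 × 10⁻⁴ + 7.3112 × 10⁻³ = 6.9862 × 10⁻³, so Δρ ≈ 7.175 kg m⁻³.
N² = (g/ρ₀)·Δρ/Δz = g·(Δρ/ρ₀)/Δz = 9.81 × 6.9862 × 10⁻³ / 43 = 1.5938 × 10⁻³ s⁻².
N = √(1.5938 × 10⁻³) = 0.039922 rad s⁻¹ ≈ 0.0399 rad s⁻¹.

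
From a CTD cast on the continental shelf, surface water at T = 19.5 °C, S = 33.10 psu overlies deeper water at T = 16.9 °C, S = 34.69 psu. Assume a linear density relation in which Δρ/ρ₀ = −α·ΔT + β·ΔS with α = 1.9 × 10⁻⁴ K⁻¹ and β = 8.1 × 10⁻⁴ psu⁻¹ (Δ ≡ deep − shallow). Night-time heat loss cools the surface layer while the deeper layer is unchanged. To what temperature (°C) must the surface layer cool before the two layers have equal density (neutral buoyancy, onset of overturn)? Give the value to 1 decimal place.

10.1 °C

Neutral buoyancy requires Δρ = 0, i.e. −α(T_deep − T_surf′) + β(S_deep − S_surf) = 0.
T_surf′ = T_deep − (β/α)·ΔS = 16.9 − (8.1 × 10⁻⁴/1.9 × 10⁻⁴)·(+1.59) = 10.122 °C.
Cooling required: 19.5 − (10.122) = 9.378 °C.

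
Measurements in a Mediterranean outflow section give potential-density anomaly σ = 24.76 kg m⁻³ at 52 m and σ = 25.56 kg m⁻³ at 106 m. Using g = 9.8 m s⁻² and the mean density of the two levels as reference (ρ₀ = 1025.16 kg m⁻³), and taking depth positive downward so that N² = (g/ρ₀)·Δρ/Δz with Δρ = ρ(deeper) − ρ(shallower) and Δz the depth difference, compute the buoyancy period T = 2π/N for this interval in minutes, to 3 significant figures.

Δρ = 1025.56 − 1024.76 = 0.80 kg m⁻³ over Δz = 106 − 52 = 54 m.
N² = (9.8/1025.16) × (0.80/54) = 1.4162 × 10⁻⁴ s⁻².
N = √(1.4162 × 10⁻⁴) = 0.011900 rad s⁻¹, so T = 2π/N = 528.00 s = 8.8000 min ≈ 8.80 min.

8.80 min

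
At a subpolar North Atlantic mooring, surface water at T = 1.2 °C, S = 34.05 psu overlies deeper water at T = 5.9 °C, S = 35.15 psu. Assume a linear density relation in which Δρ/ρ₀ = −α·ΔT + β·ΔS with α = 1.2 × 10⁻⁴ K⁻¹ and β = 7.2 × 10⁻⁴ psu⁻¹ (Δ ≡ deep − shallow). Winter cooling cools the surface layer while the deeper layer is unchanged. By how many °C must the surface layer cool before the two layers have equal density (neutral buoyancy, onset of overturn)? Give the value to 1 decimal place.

Neutral buoyancy requires Δρ = 0, i.e. −α(T_deep − T_surf′) + β(S_deep − S_surf) = 0.
T_surf′ = T_deep − (β/α)·ΔS = 5.9 − (7.2 × 10⁻⁴/1.2 × 10⁻⁴)·(+1.10) = -0.700 °C.
Cooling required: 1.2 − (-0.700) = 1.900 °C.

1.9 °C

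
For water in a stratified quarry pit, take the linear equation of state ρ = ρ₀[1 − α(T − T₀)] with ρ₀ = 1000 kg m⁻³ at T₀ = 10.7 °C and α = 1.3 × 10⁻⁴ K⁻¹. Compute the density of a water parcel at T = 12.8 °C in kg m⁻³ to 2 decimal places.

T − T₀ = +2.1 K.
Bracket = 1 − α·(+2.1) = 1 + (-2.73 × 10⁻⁴) = 0.9997270.
ρ = 1000 × 0.9997270 = 999.73 kg m⁻³.

999.73 kg m⁻³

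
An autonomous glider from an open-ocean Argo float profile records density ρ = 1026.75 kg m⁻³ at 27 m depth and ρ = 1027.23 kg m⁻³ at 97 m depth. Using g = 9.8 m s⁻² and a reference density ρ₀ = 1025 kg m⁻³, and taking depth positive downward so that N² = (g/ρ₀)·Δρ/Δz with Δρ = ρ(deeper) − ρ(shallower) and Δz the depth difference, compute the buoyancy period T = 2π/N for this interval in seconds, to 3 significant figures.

776 s

Δρ = 1027.23 − 1026.75 = 0.48 kg m⁻³ over Δz = 97 − 27 = 70 m.
N² = (9.8/1025) × (0.48/70) = 6.5561 × 10⁻⁵ s⁻².
N = √(6.5561 × 10⁻⁵) = 8.0970 × 10⁻³ rad s⁻¹, so T = 2π/N = 775.99 s ≈ 776 s.
A positive N² confirms static stability across the interval.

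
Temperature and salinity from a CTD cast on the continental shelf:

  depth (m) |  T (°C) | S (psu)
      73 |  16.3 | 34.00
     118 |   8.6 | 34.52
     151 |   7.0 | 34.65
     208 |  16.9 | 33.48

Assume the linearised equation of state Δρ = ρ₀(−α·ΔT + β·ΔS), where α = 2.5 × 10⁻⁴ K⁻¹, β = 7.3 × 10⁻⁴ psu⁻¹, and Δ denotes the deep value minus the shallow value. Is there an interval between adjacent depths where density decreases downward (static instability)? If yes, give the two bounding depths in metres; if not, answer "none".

Evaluate Δρ/ρ₀ = −αΔT + βΔS across each adjacent pair:
  73–118 m: −αΔT+βΔS = −(2.5 × 10⁻⁴)(-7.7)+(7.3 × 10⁻⁴)(+0.52) = 2.3 × 10⁻³ → stable
  118–151 m: −αΔT+βΔS = −(2.5 × 10⁻⁴)(-1.6)+(7.3 × 10⁻⁴)(+0.13) = 4.9 × 10⁻⁴ → stable
  151–208 m: −αΔT+βΔS = −(2.5 × 10⁻⁴)(+9.9)+(7.3 × 10⁻⁴)(-1.17) = -3.3 × 10⁻³ → UNSTABLE
The 151–208 m interval has Δρ < 0: lighter water underlies denser water.

151–208 m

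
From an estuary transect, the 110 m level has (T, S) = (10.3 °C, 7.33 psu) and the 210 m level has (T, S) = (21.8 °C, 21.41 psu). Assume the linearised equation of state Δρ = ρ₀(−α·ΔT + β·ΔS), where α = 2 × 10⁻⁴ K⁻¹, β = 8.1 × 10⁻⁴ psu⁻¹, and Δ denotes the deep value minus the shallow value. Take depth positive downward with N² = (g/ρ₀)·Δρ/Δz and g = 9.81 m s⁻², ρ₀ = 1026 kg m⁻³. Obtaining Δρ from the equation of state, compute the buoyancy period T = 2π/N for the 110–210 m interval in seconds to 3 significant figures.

210 s

ΔT = +11.5 K, ΔS = +14.08 psu (deep − shallow).
Δρ/ρ₀ = −αΔT + βΔS = -2.30 × 10⁻³ + 0.0114048 = 9.1048 × 10⁻³, so Δρ ≈ 9.342 kg m⁻³.
N² = (g/ρ₀)·Δρ/Δz = g·(Δρ/ρ₀)/Δz = 9.81 × 9.1048 × 10⁻³ / 100 = 8.9318 × 10⁻⁴ s⁻².
N = √(8.9318 × 10⁻⁴) = 0.029886 rad s⁻¹ → T = 2π/N = 210.24 s ≈ 210 s.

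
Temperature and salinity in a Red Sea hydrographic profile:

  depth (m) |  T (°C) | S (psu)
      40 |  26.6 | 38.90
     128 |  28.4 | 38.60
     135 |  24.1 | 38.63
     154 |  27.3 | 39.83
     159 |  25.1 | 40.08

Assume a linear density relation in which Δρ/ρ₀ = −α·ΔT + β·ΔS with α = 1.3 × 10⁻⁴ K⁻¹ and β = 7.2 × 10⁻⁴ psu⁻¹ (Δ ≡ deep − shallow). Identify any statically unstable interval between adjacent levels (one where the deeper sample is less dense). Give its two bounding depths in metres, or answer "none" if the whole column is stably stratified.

Evaluate Δρ/ρ₀ = −αΔT + βΔS across each adjacent pair:
  40–128 m: −αΔT+βΔS = −(1.3 × 10⁻⁴)(+1.8)+(7.2 × 10⁻⁴)(-0.30) = -4.5 × 10⁻⁴ → UNSTABLE
  128–135 m: −αΔT+βΔS = −(1.3 × 10⁻⁴)(-4.3)+(7.2 × 10⁻⁴)(+0.03) = 5.8 × 10⁻⁴ → stable
  135–154 m: −αΔT+βΔS = −(1.3 × 10⁻⁴)(+3.2)+(7.2 × 10⁻⁴)(+1.20) = 4.5 × 10⁻⁴ → stable
  154–159 m: −αΔT+βΔS = −(1.3 × 10⁻⁴)(-2.2)+(7.2 × 10⁻⁴)(+0.25) = 4.7 × 10⁻⁴ → stable
The 40–128 m interval has Δρ < 0: lighter water underlies denser water.

40–128 m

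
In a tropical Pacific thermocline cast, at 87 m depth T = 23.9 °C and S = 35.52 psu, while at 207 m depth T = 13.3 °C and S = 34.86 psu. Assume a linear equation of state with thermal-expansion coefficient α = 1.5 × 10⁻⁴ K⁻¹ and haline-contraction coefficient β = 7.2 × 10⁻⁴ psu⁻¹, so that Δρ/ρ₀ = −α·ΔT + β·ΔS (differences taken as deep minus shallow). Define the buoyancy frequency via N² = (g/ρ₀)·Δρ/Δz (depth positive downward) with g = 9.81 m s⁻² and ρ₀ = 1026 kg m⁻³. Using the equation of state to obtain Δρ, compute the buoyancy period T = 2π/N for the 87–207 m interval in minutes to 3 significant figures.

ΔT = -10.6 K, ΔS = -0.66 psu (deep − shallow).
Δρ/ρ₀ = −αΔT + βΔS = 1.59 × 10⁻³ − 4.752 × 10⁻⁴ = 1.1148 × 10⁻³, so Δρ ≈ 1.144 kg m⁻³.
N² = (g/ρ₀)·Δρ/Δz = g·(Δρ/ρ₀)/Δz = 9.81 × 1.1148 × 10⁻³ / 120 = 9.1135 × 10⁻⁵ s⁻².
N = √(9.1135 × 10⁻⁵) = 9.5465 × 10⁻³ rad s⁻¹ → T = 2π/N = 658.17 s = 10.970 min ≈ 11.0 min.

11.0 min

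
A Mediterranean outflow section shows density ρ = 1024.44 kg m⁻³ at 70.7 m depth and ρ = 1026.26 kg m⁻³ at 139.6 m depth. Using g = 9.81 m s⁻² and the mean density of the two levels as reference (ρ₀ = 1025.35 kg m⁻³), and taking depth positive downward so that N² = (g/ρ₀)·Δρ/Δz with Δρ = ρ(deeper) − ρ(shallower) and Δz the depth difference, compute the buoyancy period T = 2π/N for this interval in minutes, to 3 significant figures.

6.59 min

Δρ = 1026.26 − 1024.44 = 1.82 kg m⁻³ over Δz = 139.6 − 70.7 = 68.9 m.
N² = (9.81/1025.35) × (1.82/68.9) = 2.5273 × 10⁻⁴ s⁻².
N = √(2.5273 × 10⁻⁴) = 0.015897 rad s⁻¹, so T = 2π/N = 395.24 s = 6.5873 min ≈ 6.59 min.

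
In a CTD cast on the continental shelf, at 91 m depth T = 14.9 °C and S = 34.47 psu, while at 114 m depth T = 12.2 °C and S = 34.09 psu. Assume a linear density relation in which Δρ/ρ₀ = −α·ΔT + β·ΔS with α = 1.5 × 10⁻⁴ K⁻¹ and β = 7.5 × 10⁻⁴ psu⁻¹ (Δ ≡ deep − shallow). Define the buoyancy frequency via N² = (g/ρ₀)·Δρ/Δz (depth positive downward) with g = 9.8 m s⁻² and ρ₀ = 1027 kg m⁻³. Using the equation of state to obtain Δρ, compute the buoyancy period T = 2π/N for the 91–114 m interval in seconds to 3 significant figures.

879 s

ΔT = -2.7 K, ΔS = -0.38 psu (deep − shallow).
Δρ/ρ₀ = −αΔT + βΔS = 4.05 × 10⁻⁴ − 2.85 × 10⁻⁴ = 1.20 × 10⁻⁴, so Δρ ≈ 0.1232 kg m⁻³.
N² = (g/ρ₀)·Δρ/Δz = g·(Δρ/ρ₀)/Δz = 9.8 × 1.20 × 10⁻⁴ / 23 = 5.1130 × 10⁻⁵ s⁻².
N = √(5.1130 × 10⁻⁵) = 7.1505 × 10⁻³ rad s⁻¹ → T = 2π/N = 878.71 s ≈ 879 s.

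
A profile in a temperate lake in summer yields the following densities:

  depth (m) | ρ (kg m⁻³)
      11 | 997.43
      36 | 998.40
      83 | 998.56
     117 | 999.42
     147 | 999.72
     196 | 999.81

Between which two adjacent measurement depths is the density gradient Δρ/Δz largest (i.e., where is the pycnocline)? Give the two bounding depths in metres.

11–36 m

Compute the density gradient over each adjacent pair:
  11–36 m: Δρ/Δz = 0.97/25 = 0.039 kg m⁻⁴
  36–83 m: Δρ/Δz = 0.16/47 = 3.4 × 10⁻³ kg m⁻⁴
  83–117 m: Δρ/Δz = 0.86/34 = 0.025 kg m⁻⁴
  117–147 m: Δρ/Δz = 0.30/30 = 0.010 kg m⁻⁴
  147–196 m: Δρ/Δz = 0.09/49 = 1.8 × 10⁻³ kg m⁻⁴
The largest gradient is in the 11–36 m interval — the pycnocline.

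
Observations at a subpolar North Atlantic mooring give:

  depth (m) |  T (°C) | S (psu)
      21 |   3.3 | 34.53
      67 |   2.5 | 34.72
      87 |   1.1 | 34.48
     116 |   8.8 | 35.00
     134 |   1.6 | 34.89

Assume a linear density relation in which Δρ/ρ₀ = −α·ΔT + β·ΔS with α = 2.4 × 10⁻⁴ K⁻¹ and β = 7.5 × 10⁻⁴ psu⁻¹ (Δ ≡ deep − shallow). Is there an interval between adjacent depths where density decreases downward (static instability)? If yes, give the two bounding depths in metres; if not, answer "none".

87–116 m

Evaluate Δρ/ρ₀ = −αΔT + βΔS across each adjacent pair:
  21–67 m: −αΔT+βΔS = −(2.4 × 10⁻⁴)(-0.8)+(7.5 × 10⁻⁴)(+0.19) = 3.3 × 10⁻⁴ → stable
  67–87 m: −αΔT+βΔS = −(2.4 × 10⁻⁴)(-1.4)+(7.5 × 10⁻⁴)(-0.24) = 1.6 × 10⁻⁴ → stable
  87–116 m: −αΔT+βΔS = −(2.4 × 10⁻⁴)(+7.7)+(7.5 × 10⁻⁴)(+0.52) = -1.5 × 10⁻³ → UNSTABLE
  116–134 m: −αΔT+βΔS = −(2.4 × 10⁻⁴)(-7.2)+(7.5 × 10⁻⁴)(-0.11) = 1.6 × 10⁻³ → stable
The 87–116 m interval has Δρ < 0: lighter water underlies denser water.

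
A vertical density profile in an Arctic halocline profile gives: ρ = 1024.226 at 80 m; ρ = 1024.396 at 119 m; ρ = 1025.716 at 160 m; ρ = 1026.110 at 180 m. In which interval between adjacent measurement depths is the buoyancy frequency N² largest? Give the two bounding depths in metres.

119–160 m

Compute the density gradient over each adjacent pair:
  80–119 m: Δρ/Δz = 0.170/39 = 4.4 × 10⁻³ kg m⁻⁴
  119–160 m: Δρ/Δz = 1.320/41 = 0.032 kg m⁻⁴
  160–180 m: Δρ/Δz = 0.394/20 = 0.020 kg m⁻⁴
The largest gradient is in the 119–160 m interval — the pycnocline.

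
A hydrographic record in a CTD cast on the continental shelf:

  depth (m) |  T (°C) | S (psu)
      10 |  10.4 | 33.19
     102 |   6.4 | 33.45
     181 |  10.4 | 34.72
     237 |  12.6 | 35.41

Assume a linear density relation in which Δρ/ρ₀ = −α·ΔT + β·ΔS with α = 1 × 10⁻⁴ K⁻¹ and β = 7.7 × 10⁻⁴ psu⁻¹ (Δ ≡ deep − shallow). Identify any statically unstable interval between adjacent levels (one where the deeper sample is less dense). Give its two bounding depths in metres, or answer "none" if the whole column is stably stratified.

none

Evaluate Δρ/ρ₀ = −αΔT + βΔS across each adjacent pair:
  10–102 m: −αΔT+βΔS = −(1 × 10⁻⁴)(-4.0)+(7.7 × 10⁻⁴)(+0.26) = 6.0 × 10⁻⁴ → stable
  102–181 m: −αΔT+βΔS = −(1 × 10⁻⁴)(+4.0)+(7.7 × 10⁻⁴)(+1.27) = 5.8 × 10⁻⁴ → stable
  181–237 m: −αΔT+βΔS = −(1 × 10⁻⁴)(+2.2)+(7.7 × 10⁻⁴)(+0.69) = 3.1 × 10⁻⁴ → stable
Every interval has Δρ > 0: the column is stably stratified throughout.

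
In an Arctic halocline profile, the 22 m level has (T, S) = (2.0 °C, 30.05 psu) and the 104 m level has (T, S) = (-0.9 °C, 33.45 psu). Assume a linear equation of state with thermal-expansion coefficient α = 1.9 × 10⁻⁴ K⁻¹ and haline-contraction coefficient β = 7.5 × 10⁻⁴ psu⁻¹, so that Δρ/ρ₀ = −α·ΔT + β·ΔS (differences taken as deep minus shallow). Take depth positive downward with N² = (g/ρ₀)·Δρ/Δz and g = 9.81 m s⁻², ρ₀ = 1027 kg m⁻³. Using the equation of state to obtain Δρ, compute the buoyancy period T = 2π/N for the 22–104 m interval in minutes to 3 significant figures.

5.44 min

ΔT = -2.9 K, ΔS = +3.40 psu (deep − shallow).
Δρ/ρ₀ = −αΔT + βΔS = 5.51 × 10⁻⁴ + 2.55 × 10⁻³ = 3.101 × 10⁻³, so Δρ ≈ 3.185 kg m⁻³.
N² = (g/ρ₀)·Δρ/Δz = g·(Δρ/ρ₀)/Δz = 9.81 × 3.101 × 10⁻³ / 82 = 3.7099 × 10⁻⁴ s⁻².
N = √(3.7099 × 10⁻⁴) = 0.019261 rad s⁻¹ → T = 2π/N = 326.21 s = 5.4368 min ≈ 5.44 min.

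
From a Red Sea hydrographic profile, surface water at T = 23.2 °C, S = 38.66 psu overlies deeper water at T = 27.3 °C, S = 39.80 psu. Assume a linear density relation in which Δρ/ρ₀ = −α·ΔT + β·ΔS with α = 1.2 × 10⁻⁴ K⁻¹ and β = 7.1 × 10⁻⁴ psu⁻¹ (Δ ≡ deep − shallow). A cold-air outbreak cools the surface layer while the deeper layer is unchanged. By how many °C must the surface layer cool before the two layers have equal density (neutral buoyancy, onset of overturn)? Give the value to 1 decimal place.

2.6 °C

Neutral buoyancy requires Δρ = 0, i.e. −α(T_deep − T_surf′) + β(S_deep − S_surf) = 0.
T_surf′ = T_deep − (β/α)·ΔS = 27.3 − (7.1 × 10⁻⁴/1.2 × 10⁻⁴)·(+1.14) = 20.555 °C.
Cooling required: 23.2 − (20.555) = 2.645 °C.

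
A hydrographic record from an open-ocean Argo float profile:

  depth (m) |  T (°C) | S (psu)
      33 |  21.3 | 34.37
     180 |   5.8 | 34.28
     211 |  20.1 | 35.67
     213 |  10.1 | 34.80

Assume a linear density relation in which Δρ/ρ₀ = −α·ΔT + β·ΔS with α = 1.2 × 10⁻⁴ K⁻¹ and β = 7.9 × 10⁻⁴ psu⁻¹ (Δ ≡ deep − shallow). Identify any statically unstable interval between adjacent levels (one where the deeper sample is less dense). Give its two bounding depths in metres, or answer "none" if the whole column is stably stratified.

180–211 m

Evaluate Δρ/ρ₀ = −αΔT + βΔS across each adjacent pair:
  33–180 m: −αΔT+βΔS = −(1.2 × 10⁻⁴)(-15.5)+(7.9 × 10⁻⁴)(-0.09) = 1.8 × 10⁻³ → stable
  180–211 m: −αΔT+βΔS = −(1.2 × 10⁻⁴)(+14.3)+(7.9 × 10⁻⁴)(+1.39) = -6.2 × 10⁻⁴ → UNSTABLE
  211–213 m: −αΔT+βΔS = −(1.2 × 10⁻⁴)(-10.0)+(7.9 × 10⁻⁴)(-0.87) = 5.1 × 10⁻⁴ → stable
The 180–211 m interval has Δρ < 0: lighter water underlies denser water.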